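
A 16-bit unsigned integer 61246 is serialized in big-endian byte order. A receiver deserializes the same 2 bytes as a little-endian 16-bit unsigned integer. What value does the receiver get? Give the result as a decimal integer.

16111

61246 in 16-bit hexadecimal is 0xEF3E.
Stored big-endian, the bytes at ascending addresses are EF 3E.
Read back as little-endian, the first byte is least significant, giving 0x3EEF.
0x3EEF = 16111.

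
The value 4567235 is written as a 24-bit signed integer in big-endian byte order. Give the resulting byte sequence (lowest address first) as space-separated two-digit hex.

45 B0 C3

4567235 in hexadecimal, padded to 24 bits, is 0x45B0C3.
Split into bytes (most-significant first): 45 B0 C3.
Big-endian stores the most-significant byte at the lowest address.
So the memory order matches the most-significant-first order: 45 B0 C3.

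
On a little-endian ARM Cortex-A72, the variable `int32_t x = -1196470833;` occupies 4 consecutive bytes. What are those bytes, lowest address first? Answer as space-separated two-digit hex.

Two's complement of -1196470833 in 32 bits: 1196470833 = 0x4750B231; invert → 0xB8AF4DCE; add 1 → 0xB8AF4DCF.
Split into bytes (most-significant first): B8 AF 4D CF.
Little-endian: lowest address holds the least-significant byte.
So at ascending addresses the bytes are CF 4D AF B8.

CF 4D AF B8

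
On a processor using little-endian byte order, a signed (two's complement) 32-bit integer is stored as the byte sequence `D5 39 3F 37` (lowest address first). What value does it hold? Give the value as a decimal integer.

926890453

Little-endian: lowest address holds the least-significant byte.
Reassemble most-significant byte first: 37 3F 39 D5 → 0x373F39D5.
0x373F39D5 = 926890453.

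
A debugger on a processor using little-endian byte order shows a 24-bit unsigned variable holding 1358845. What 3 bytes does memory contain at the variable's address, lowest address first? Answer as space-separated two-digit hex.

1358845 in hexadecimal, padded to 24 bits, is 0x14BBFD.
Split into bytes (most-significant first): 14 BB FD.
Little-endian stores the least-significant byte at the lowest address.
So at ascending addresses the bytes are FD BB 14.

FD BB 14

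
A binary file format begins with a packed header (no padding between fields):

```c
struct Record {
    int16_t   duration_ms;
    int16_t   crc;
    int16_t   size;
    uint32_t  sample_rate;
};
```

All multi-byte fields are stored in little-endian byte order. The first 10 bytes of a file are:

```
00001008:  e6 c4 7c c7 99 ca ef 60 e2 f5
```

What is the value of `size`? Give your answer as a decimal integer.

`size` follows `duration_ms` (2 B), `crc` (2 B), so it starts at offset 2 + 2 = 4 and occupies 2 bytes.
Bytes at offsets 4..5: 99 CA.
Little-endian stores the least-significant byte at the lowest address.
Reassemble most-significant byte first: CA 99 → 0xCA99.
Top bit is set, so as a signed 16-bit value this is 0xCA99 − 2^16 = -13671.

-13671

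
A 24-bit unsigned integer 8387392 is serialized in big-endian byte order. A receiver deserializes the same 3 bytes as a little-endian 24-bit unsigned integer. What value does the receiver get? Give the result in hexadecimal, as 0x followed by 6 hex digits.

8387392 in 24-bit hexadecimal is 0x7FFB40.
Stored big-endian, the bytes at ascending addresses are 7F FB 40.
Read back as little-endian, the first byte is least significant, giving 0x40FB7F.

0x40FB7F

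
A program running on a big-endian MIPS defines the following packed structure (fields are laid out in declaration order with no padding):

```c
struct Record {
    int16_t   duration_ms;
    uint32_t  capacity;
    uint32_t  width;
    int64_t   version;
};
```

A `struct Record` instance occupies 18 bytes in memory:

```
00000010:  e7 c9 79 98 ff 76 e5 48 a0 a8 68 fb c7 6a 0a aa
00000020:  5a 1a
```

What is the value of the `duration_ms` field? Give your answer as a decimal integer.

`duration_ms` is the first field, at byte offset 0, occupying 2 bytes.
Bytes at offsets 0..1: E7 C9.
Big-endian stores the most-significant byte at the lowest address.
The bytes are already most-significant first: 0xE7C9.
Top bit is set, so as a signed 16-bit value this is 0xE7C9 − 2^16 = -6199.

-6199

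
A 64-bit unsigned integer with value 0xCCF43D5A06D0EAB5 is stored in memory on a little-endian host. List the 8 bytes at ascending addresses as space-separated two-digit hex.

Split into bytes (most-significant first): CC F4 3D 5A 06 D0 EA B5.
In little-endian order the low byte comes first in memory.
So at ascending addresses the bytes are B5 EA D0 06 5A 3D F4 CC.

B5 EA D0 06 5A 3D F4 CC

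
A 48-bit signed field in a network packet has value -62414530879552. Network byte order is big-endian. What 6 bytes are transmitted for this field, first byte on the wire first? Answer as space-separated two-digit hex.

C7 3B FC 0E DF C0

Two's complement of -62414530879552 in 48 bits: 62414530879552 = 0x38C403F12040; invert → 0xC73BFC0EDFBF; add 1 → 0xC73BFC0EDFC0.
Split into bytes (most-significant first): C7 3B FC 0E DF C0.
In big-endian order the high byte comes first in memory.
So the memory order matches the most-significant-first order: C7 3B FC 0E DF C0.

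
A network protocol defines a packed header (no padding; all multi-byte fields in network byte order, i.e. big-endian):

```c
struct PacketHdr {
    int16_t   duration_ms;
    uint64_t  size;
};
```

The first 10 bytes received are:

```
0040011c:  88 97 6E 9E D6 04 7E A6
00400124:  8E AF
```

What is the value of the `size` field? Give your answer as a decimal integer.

7971043705285414575

`size` follows `duration_ms` (2 bytes), so it starts at byte offset 2 and occupies 8 bytes.
Bytes at offsets 2..9: 6E 9E D6 04 7E A6 8E AF.
Big-endian stores the most-significant byte at the lowest address.
The bytes are already most-significant first: 0x6E9ED6047EA68EAF.
0x6E9ED6047EA68EAF = 7971043705285414575.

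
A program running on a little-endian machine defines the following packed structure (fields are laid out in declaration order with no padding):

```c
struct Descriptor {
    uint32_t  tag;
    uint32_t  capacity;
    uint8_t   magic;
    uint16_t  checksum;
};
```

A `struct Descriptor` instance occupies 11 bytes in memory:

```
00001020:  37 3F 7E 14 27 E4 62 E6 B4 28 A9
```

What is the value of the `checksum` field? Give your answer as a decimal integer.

43304

`checksum` follows `tag` (4 B), `capacity` (4 B), `magic` (1 B), so it starts at offset 4 + 4 + 1 = 9 and occupies 2 bytes.
Bytes at offsets 9..10: 28 A9.
In little-endian order the low byte comes first in memory.
Reassemble most-significant byte first: A9 28 → 0xA928.
0xA928 = 43304.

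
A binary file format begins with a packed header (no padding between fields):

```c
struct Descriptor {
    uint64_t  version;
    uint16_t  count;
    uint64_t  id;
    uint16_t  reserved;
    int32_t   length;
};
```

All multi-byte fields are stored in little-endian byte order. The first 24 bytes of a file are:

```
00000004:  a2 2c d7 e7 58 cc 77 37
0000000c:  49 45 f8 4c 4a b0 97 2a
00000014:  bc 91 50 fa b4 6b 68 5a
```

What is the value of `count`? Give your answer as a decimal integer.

`count` follows `version` (8 bytes), so it starts at byte offset 8 and occupies 2 bytes.
Bytes at offsets 8..9: 49 45.
In little-endian order the low byte comes first in memory.
Reassemble most-significant byte first: 45 49 → 0x4549.
0x4549 = 17737.

17737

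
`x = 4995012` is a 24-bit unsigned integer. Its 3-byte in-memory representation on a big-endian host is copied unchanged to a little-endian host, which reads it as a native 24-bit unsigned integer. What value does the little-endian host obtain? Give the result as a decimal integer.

12859212

4995012 in 24-bit hexadecimal is 0x4C37C4.
Stored big-endian, the bytes at ascending addresses are 4C 37 C4.
Read back as little-endian, the first byte is least significant, giving 0xC4374C.
0xC4374C = 12859212.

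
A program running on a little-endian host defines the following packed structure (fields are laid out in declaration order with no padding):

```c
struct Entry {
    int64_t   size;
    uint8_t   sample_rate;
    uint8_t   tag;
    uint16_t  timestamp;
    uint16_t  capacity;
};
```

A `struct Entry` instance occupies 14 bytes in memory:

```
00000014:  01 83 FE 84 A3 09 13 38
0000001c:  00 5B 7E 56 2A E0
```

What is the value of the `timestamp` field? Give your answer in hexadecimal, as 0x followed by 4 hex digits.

`timestamp` follows `size` (8 B), `sample_rate` (1 B), `tag` (1 B), so it starts at offset 8 + 1 + 1 = 10 and occupies 2 bytes.
Bytes at offsets 10..11: 7E 56.
In little-endian order the low byte comes first in memory.
Reassemble most-significant byte first: 56 7E → 0x567E.

0x567E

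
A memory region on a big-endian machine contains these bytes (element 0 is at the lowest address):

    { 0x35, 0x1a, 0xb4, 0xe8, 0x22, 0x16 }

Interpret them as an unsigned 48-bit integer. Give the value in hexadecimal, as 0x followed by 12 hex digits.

0x351AB4E82216

Big-endian: lowest address holds the most-significant byte.
The bytes are already most-significant first: 0x351AB4E82216.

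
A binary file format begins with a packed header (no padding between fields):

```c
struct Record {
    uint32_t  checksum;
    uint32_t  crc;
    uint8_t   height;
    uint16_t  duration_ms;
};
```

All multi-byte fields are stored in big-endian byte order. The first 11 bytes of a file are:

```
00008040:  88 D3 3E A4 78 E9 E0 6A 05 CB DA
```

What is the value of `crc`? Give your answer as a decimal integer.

2028593258

`crc` follows `checksum` (4 bytes), so it starts at byte offset 4 and occupies 4 bytes.
Bytes at offsets 4..7: 78 E9 E0 6A.
In big-endian order the high byte comes first in memory.
The bytes are already most-significant first: 0x78E9E06A.
0x78E9E06A = 2028593258.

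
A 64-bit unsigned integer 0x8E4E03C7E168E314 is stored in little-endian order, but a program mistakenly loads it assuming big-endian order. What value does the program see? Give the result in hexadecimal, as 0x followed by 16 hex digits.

0x14E368E1C7034E8E

Stored little-endian, the bytes at ascending addresses are 14 E3 68 E1 C7 03 4E 8E.
Read back as big-endian, the last byte is least significant, giving 0x14E368E1C7034E8E.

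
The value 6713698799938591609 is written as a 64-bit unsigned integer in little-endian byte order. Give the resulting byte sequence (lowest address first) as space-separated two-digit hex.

79 5B 4E E3 7C D9 2B 5D

6713698799938591609 in hexadecimal, padded to 64 bits, is 0x5D2BD97CE34E5B79.
Split into bytes (most-significant first): 5D 2B D9 7C E3 4E 5B 79.
Little-endian stores the least-significant byte at the lowest address.
So at ascending addresses the bytes are 79 5B 4E E3 7C D9 2B 5D.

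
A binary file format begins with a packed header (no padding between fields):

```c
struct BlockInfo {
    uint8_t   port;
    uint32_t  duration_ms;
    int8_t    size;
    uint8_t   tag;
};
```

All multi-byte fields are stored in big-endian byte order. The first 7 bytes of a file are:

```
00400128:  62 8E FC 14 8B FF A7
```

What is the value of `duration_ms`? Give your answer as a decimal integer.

2398885003

`duration_ms` follows `port` (1 byte), so it starts at byte offset 1 and occupies 4 bytes.
Bytes at offsets 1..4: 8E FC 14 8B.
Big-endian: lowest address holds the most-significant byte.
The bytes are already most-significant first: 0x8EFC148B.
0x8EFC148B = 2398885003.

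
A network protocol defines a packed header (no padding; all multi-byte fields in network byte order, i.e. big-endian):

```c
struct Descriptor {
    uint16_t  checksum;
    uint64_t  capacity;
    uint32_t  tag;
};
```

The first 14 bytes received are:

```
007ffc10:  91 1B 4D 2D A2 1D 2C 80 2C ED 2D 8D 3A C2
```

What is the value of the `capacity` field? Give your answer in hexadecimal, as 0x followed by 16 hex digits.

0x4D2DA21D2C802CED

`capacity` follows `checksum` (2 bytes), so it starts at byte offset 2 and occupies 8 bytes.
Bytes at offsets 2..9: 4D 2D A2 1D 2C 80 2C ED.
Big-endian: lowest address holds the most-significant byte.
The bytes are already most-significant first: 0x4D2DA21D2C802CED.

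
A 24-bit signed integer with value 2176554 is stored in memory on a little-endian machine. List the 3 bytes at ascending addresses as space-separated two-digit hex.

2A 36 21

2176554 in hexadecimal, padded to 24 bits, is 0x21362A.
Split into bytes (most-significant first): 21 36 2A.
Little-endian stores the least-significant byte at the lowest address.
So at ascending addresses the bytes are 2A 36 21.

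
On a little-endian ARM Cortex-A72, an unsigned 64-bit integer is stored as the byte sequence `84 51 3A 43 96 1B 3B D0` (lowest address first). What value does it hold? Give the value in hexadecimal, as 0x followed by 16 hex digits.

0xD03B1B96433A5184

In little-endian order the low byte comes first in memory.
Reassemble most-significant byte first: D0 3B 1B 96 43 3A 51 84 → 0xD03B1B96433A5184.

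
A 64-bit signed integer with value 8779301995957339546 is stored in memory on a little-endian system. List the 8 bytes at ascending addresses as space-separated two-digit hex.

9A 45 EA 8C A6 58 D6 79

8779301995957339546 in hexadecimal, padded to 64 bits, is 0x79D658A68CEA459A.
Split into bytes (most-significant first): 79 D6 58 A6 8C EA 45 9A.
In little-endian order the low byte comes first in memory.
So at ascending addresses the bytes are 9A 45 EA 8C A6 58 D6 79.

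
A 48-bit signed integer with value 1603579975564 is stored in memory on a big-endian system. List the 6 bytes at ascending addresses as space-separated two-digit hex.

1603579975564 in hexadecimal, padded to 48 bits, is 0x01755CD0978C.
Split into bytes (most-significant first): 01 75 5C D0 97 8C.
Big-endian stores the most-significant byte at the lowest address.
So the memory order matches the most-significant-first order: 01 75 5C D0 97 8C.

01 75 5C D0 97 8C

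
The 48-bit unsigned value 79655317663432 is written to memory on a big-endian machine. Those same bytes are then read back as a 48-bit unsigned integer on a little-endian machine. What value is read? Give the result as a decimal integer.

79655317663432 in 48-bit hexadecimal is 0x487232E9EEC8.
Stored big-endian, the bytes at ascending addresses are 48 72 32 E9 EE C8.
Read back as little-endian, the first byte is least significant, giving 0xC8EEE9327248.
0xC8EEE9327248 = 220928440169032.

220928440169032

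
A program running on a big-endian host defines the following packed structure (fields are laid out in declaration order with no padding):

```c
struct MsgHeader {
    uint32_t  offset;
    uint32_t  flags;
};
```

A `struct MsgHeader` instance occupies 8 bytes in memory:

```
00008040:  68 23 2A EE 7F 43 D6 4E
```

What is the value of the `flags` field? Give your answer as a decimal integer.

`flags` follows `offset` (4 bytes), so it starts at byte offset 4 and occupies 4 bytes.
Bytes at offsets 4..7: 7F 43 D6 4E.
Big-endian stores the most-significant byte at the lowest address.
The bytes are already most-significant first: 0x7F43D64E.
0x7F43D64E = 2135152206.

2135152206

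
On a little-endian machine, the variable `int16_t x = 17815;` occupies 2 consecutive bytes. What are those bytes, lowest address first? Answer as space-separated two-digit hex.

97 45

17815 in hexadecimal, padded to 16 bits, is 0x4597.
Split into bytes (most-significant first): 45 97.
Little-endian: lowest address holds the least-significant byte.
So at ascending addresses the bytes are 97 45.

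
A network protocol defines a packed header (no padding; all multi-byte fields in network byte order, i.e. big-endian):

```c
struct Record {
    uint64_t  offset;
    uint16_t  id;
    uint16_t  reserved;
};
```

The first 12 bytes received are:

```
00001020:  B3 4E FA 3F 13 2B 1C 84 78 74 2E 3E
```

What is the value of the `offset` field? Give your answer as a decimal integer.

`offset` is the first field, at byte offset 0, occupying 8 bytes.
Bytes at offsets 0..7: B3 4E FA 3F 13 2B 1C 84.
Big-endian stores the most-significant byte at the lowest address.
The bytes are already most-significant first: 0xB34EFA3F132B1C84.
0xB34EFA3F132B1C84 = 12920539529784007812.

12920539529784007812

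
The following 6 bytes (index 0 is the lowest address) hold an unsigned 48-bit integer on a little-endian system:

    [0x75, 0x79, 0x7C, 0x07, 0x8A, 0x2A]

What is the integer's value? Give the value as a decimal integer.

46772319451509

Little-endian: lowest address holds the least-significant byte.
Reassemble most-significant byte first: 2A 8A 07 7C 79 75 → 0x2A8A077C7975.
0x2A8A077C7975 = 46772319451509.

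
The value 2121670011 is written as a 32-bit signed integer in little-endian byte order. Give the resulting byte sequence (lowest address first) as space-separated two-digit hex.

7B 1D 76 7E

2121670011 in hexadecimal, padded to 32 bits, is 0x7E761D7B.
Split into bytes (most-significant first): 7E 76 1D 7B.
Little-endian stores the least-significant byte at the lowest address.
So at ascending addresses the bytes are 7B 1D 76 7E.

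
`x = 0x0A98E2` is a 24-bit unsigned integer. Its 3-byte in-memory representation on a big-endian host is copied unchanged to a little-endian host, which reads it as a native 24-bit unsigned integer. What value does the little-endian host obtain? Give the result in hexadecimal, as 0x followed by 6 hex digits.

Stored big-endian, the bytes at ascending addresses are 0A 98 E2.
Read back as little-endian, the first byte is least significant, giving 0xE2980A.

0xE2980A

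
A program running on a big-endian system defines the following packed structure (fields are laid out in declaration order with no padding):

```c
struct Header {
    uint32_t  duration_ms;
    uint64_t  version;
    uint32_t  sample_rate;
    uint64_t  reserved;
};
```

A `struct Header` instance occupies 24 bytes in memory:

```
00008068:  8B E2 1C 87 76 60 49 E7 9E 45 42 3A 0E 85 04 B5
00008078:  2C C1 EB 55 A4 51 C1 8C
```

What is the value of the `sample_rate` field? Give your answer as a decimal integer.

243598517

`sample_rate` follows `duration_ms` (4 B), `version` (8 B), so it starts at offset 4 + 8 = 12 and occupies 4 bytes.
Bytes at offsets 12..15: 0E 85 04 B5.
Big-endian: lowest address holds the most-significant byte.
The bytes are already most-significant first: 0x0E8504B5.
0x0E8504B5 = 243598517.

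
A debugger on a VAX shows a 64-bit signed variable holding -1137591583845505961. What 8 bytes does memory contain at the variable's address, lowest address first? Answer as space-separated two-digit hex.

57 24 6A 51 7B 76 36 F0

Two's complement of -1137591583845505961 in 64 bits: 1137591583845505961 = 0x0FC98984AE95DBA9; invert → 0xF036767B516A2456; add 1 → 0xF036767B516A2457.
Split into bytes (most-significant first): F0 36 76 7B 51 6A 24 57.
In little-endian order the low byte comes first in memory.
So at ascending addresses the bytes are 57 24 6A 51 7B 76 36 F0.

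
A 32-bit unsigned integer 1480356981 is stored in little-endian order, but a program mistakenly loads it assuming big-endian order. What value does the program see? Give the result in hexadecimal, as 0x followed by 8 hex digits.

0x75743C58

1480356981 in 32-bit hexadecimal is 0x583C7475.
Stored little-endian, the bytes at ascending addresses are 75 74 3C 58.
Read back as big-endian, the last byte is least significant, giving 0x75743C58.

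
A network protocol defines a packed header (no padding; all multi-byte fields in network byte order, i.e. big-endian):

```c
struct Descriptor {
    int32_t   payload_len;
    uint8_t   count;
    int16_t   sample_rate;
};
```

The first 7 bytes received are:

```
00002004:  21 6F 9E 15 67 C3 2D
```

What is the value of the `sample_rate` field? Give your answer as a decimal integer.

-15571

`sample_rate` follows `payload_len` (4 B), `count` (1 B), so it starts at offset 4 + 1 = 5 and occupies 2 bytes.
Bytes at offsets 5..6: C3 2D.
In big-endian order the high byte comes first in memory.
The bytes are already most-significant first: 0xC32D.
Top bit is set, so as a signed 16-bit value this is 0xC32D − 2^16 = -15571.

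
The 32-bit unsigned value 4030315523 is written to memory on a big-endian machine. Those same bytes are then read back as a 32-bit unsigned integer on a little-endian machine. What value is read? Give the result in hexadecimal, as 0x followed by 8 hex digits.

0x03BC39F0

4030315523 in 32-bit hexadecimal is 0xF039BC03.
Stored big-endian, the bytes at ascending addresses are F0 39 BC 03.
Read back as little-endian, the first byte is least significant, giving 0x03BC39F0.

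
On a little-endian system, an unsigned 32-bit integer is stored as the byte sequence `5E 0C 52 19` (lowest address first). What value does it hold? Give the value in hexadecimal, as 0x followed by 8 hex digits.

0x19520C5E

Little-endian: lowest address holds the least-significant byte.
Reassemble most-significant byte first: 19 52 0C 5E → 0x19520C5E.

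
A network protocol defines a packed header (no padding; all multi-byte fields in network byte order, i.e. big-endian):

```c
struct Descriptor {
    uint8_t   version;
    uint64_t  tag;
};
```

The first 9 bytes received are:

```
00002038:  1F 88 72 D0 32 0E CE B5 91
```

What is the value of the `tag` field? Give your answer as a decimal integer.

9832149849918584209

`tag` follows `version` (1 byte), so it starts at byte offset 1 and occupies 8 bytes.
Bytes at offsets 1..8: 88 72 D0 32 0E CE B5 91.
Big-endian: lowest address holds the most-significant byte.
The bytes are already most-significant first: 0x8872D0320ECEB591.
0x8872D0320ECEB591 = 9832149849918584209.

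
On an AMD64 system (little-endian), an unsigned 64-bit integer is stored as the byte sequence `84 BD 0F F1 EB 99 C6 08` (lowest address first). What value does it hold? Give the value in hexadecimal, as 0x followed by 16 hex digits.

Little-endian stores the least-significant byte at the lowest address.
Reassemble most-significant byte first: 08 C6 99 EB F1 0F BD 84 → 0x08C699EBF10FBD84.

0x08C699EBF10FBD84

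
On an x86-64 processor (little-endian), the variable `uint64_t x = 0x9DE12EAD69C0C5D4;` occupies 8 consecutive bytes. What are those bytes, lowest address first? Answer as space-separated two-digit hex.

Split into bytes (most-significant first): 9D E1 2E AD 69 C0 C5 D4.
Little-endian: lowest address holds the least-significant byte.
So at ascending addresses the bytes are D4 C5 C0 69 AD 2E E1 9D.

D4 C5 C0 69 AD 2E E1 9D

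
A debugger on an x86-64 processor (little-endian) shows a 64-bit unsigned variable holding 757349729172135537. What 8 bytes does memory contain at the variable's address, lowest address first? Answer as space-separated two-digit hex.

71 1E 0B EA 90 A5 82 0A

757349729172135537 in hexadecimal, padded to 64 bits, is 0x0A82A590EA0B1E71.
Split into bytes (most-significant first): 0A 82 A5 90 EA 0B 1E 71.
In little-endian order the low byte comes first in memory.
So at ascending addresses the bytes are 71 1E 0B EA 90 A5 82 0A.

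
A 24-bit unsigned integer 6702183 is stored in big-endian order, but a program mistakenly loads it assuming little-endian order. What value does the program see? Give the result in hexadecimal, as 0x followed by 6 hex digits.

0x674466

6702183 in 24-bit hexadecimal is 0x664467.
Stored big-endian, the bytes at ascending addresses are 66 44 67.
Read back as little-endian, the first byte is least significant, giving 0x674466.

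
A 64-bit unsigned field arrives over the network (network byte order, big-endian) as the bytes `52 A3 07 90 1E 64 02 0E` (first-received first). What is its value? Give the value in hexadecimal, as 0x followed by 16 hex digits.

Big-endian: lowest address holds the most-significant byte.
The bytes are already most-significant first: 0x52A307901E64020E.

0x52A307901E64020E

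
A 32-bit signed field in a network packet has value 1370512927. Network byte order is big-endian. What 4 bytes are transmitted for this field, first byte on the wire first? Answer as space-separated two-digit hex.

1370512927 in hexadecimal, padded to 32 bits, is 0x51B05E1F.
Split into bytes (most-significant first): 51 B0 5E 1F.
Big-endian stores the most-significant byte at the lowest address.
So the memory order matches the most-significant-first order: 51 B0 5E 1F.

51 B0 5E 1F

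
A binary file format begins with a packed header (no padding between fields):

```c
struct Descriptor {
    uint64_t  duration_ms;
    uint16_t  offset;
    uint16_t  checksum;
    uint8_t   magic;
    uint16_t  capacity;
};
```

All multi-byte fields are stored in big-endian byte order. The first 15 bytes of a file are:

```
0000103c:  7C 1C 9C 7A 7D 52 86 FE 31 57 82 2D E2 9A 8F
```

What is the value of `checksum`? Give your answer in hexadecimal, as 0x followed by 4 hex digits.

`checksum` follows `duration_ms` (8 B), `offset` (2 B), so it starts at offset 8 + 2 = 10 and occupies 2 bytes.
Bytes at offsets 10..11: 82 2D.
Big-endian: lowest address holds the most-significant byte.
The bytes are already most-significant first: 0x822D.

0x822D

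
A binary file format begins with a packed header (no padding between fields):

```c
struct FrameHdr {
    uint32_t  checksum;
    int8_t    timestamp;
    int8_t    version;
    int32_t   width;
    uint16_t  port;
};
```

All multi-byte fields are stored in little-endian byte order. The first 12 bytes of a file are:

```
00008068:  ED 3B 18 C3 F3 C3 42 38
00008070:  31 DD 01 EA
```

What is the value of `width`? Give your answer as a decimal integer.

-583976894

`width` follows `checksum` (4 B), `timestamp` (1 B), `version` (1 B), so it starts at offset 4 + 1 + 1 = 6 and occupies 4 bytes.
Bytes at offsets 6..9: 42 38 31 DD.
Little-endian stores the least-significant byte at the lowest address.
Reassemble most-significant byte first: DD 31 38 42 → 0xDD313842.
Top bit is set, so as a signed 32-bit value this is 0xDD313842 − 2^32 = -583976894.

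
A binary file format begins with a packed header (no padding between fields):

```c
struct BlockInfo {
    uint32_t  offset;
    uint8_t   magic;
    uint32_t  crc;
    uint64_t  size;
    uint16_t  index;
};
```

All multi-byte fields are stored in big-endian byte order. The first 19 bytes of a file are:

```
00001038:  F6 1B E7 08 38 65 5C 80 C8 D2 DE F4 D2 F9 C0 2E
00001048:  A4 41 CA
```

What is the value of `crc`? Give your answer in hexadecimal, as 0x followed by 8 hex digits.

0x655C80C8

`crc` follows `offset` (4 B), `magic` (1 B), so it starts at offset 4 + 1 = 5 and occupies 4 bytes.
Bytes at offsets 5..8: 65 5C 80 C8.
Big-endian: lowest address holds the most-significant byte.
The bytes are already most-significant first: 0x655C80C8.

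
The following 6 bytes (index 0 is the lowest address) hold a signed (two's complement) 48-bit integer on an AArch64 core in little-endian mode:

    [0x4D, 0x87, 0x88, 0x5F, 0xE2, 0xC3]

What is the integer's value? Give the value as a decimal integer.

Little-endian stores the least-significant byte at the lowest address.
Reassemble most-significant byte first: C3 E2 5F 88 87 4D → 0xC3E25F88874D.
Top bit is set, so as a signed 48-bit value this is 0xC3E25F88874D − 2^48 = -66097943902387.

-66097943902387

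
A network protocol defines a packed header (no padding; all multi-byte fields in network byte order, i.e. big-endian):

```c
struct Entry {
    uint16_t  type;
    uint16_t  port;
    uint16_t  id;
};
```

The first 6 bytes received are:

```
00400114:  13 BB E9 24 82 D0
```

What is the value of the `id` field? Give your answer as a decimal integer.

`id` follows `type` (2 B), `port` (2 B), so it starts at offset 2 + 2 = 4 and occupies 2 bytes.
Bytes at offsets 4..5: 82 D0.
Big-endian stores the most-significant byte at the lowest address.
The bytes are already most-significant first: 0x82D0.
0x82D0 = 33488.

33488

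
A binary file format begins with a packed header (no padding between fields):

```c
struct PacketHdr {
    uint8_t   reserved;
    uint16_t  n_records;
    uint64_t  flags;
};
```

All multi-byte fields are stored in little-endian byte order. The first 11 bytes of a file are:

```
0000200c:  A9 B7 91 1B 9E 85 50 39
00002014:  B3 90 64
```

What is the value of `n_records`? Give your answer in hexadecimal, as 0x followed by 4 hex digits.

0x91B7

`n_records` follows `reserved` (1 byte), so it starts at byte offset 1 and occupies 2 bytes.
Bytes at offsets 1..2: B7 91.
Little-endian stores the least-significant byte at the lowest address.
Reassemble most-significant byte first: 91 B7 → 0x91B7.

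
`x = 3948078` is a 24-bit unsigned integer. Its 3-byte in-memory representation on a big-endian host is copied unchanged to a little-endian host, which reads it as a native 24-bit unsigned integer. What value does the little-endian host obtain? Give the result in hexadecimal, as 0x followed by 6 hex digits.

0x2E3E3C

3948078 in 24-bit hexadecimal is 0x3C3E2E.
Stored big-endian, the bytes at ascending addresses are 3C 3E 2E.
Read back as little-endian, the first byte is least significant, giving 0x2E3E3C.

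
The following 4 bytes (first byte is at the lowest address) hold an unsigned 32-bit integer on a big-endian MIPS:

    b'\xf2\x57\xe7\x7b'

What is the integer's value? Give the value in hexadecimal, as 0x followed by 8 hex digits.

In big-endian order the high byte comes first in memory.
The bytes are already most-significant first: 0xF257E77B.

0xF257E77B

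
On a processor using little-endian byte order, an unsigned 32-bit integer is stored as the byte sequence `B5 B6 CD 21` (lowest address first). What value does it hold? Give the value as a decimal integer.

Little-endian: lowest address holds the least-significant byte.
Reassemble most-significant byte first: 21 CD B6 B5 → 0x21CDB6B5.
0x21CDB6B5 = 567129781.

567129781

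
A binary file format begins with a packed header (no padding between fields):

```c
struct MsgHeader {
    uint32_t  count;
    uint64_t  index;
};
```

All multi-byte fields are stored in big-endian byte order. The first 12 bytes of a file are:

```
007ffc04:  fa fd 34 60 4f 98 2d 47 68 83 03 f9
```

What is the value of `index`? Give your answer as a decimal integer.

`index` follows `count` (4 bytes), so it starts at byte offset 4 and occupies 8 bytes.
Bytes at offsets 4..11: 4F 98 2D 47 68 83 03 F9.
In big-endian order the high byte comes first in memory.
The bytes are already most-significant first: 0x4F982D47688303F9.
0x4F982D47688303F9 = 5735383910175671289.

5735383910175671289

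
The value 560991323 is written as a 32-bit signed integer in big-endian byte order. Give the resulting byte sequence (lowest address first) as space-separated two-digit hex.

560991323 in hexadecimal, padded to 32 bits, is 0x21700C5B.
Split into bytes (most-significant first): 21 70 0C 5B.
In big-endian order the high byte comes first in memory.
So the memory order matches the most-significant-first order: 21 70 0C 5B.

21 70 0C 5B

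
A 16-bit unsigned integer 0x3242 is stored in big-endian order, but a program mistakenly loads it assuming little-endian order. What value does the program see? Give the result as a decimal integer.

16946

Stored big-endian, the bytes at ascending addresses are 32 42.
Read back as little-endian, the first byte is least significant, giving 0x4232.
0x4232 = 16946.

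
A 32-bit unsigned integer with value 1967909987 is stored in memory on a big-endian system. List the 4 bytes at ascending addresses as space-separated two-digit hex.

75 4B EC 63

1967909987 in hexadecimal, padded to 32 bits, is 0x754BEC63.
Split into bytes (most-significant first): 75 4B EC 63.
Big-endian stores the most-significant byte at the lowest address.
So the memory order matches the most-significant-first order: 75 4B EC 63.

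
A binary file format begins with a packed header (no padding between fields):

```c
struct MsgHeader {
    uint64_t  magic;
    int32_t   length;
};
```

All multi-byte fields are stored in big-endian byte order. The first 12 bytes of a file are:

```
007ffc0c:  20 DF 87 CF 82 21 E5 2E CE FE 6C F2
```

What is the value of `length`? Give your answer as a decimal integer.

-822186766

`length` follows `magic` (8 bytes), so it starts at byte offset 8 and occupies 4 bytes.
Bytes at offsets 8..11: CE FE 6C F2.
Big-endian stores the most-significant byte at the lowest address.
The bytes are already most-significant first: 0xCEFE6CF2.
Top bit is set, so as a signed 32-bit value this is 0xCEFE6CF2 − 2^32 = -822186766.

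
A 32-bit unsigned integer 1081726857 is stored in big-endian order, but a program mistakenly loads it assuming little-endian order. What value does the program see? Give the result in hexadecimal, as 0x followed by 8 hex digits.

1081726857 in 32-bit hexadecimal is 0x4079D789.
Stored big-endian, the bytes at ascending addresses are 40 79 D7 89.
Read back as little-endian, the first byte is least significant, giving 0x89D77940.

0x89D77940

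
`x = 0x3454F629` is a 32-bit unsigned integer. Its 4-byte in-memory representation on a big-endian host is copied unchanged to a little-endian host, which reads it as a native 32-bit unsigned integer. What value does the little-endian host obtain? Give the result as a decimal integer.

704009268

Stored big-endian, the bytes at ascending addresses are 34 54 F6 29.
Read back as little-endian, the first byte is least significant, giving 0x29F65434.
0x29F65434 = 704009268.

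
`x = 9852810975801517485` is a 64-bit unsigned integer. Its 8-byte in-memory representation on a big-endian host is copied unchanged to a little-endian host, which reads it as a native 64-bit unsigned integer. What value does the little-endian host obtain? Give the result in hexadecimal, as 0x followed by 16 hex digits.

9852810975801517485 in 64-bit hexadecimal is 0x88BC37614BB825AD.
Stored big-endian, the bytes at ascending addresses are 88 BC 37 61 4B B8 25 AD.
Read back as little-endian, the first byte is least significant, giving 0xAD25B84B6137BC88.

0xAD25B84B6137BC88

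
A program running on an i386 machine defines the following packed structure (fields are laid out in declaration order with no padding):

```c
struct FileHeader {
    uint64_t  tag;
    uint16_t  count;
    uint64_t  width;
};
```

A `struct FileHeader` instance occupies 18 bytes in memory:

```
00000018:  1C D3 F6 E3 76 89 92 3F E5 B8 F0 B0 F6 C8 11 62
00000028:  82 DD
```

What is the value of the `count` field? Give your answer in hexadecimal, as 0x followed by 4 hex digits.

`count` follows `tag` (8 bytes), so it starts at byte offset 8 and occupies 2 bytes.
Bytes at offsets 8..9: E5 B8.
In little-endian order the low byte comes first in memory.
Reassemble most-significant byte first: B8 E5 → 0xB8E5.

0xB8E5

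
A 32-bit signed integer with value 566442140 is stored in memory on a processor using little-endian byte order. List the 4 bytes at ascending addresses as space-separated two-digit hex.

566442140 in hexadecimal, padded to 32 bits, is 0x21C3389C.
Split into bytes (most-significant first): 21 C3 38 9C.
Little-endian stores the least-significant byte at the lowest address.
So at ascending addresses the bytes are 9C 38 C3 21.

9C 38 C3 21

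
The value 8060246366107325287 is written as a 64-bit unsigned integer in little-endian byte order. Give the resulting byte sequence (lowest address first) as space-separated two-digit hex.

8060246366107325287 in hexadecimal, padded to 64 bits, is 0x6FDBBF5D6DF5D367.
Split into bytes (most-significant first): 6F DB BF 5D 6D F5 D3 67.
In little-endian order the low byte comes first in memory.
So at ascending addresses the bytes are 67 D3 F5 6D 5D BF DB 6F.

67 D3 F5 6D 5D BF DB 6F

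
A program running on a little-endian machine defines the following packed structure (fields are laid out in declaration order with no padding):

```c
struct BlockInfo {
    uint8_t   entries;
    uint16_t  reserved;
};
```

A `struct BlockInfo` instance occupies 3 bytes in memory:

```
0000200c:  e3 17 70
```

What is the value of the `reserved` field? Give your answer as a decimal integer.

28695

`reserved` follows `entries` (1 byte), so it starts at byte offset 1 and occupies 2 bytes.
Bytes at offsets 1..2: 17 70.
Little-endian: lowest address holds the least-significant byte.
Reassemble most-significant byte first: 70 17 → 0x7017.
0x7017 = 28695.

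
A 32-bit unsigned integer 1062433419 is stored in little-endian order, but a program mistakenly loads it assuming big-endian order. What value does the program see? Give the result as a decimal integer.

2339525439

1062433419 in 32-bit hexadecimal is 0x3F53728B.
Stored little-endian, the bytes at ascending addresses are 8B 72 53 3F.
Read back as big-endian, the last byte is least significant, giving 0x8B72533F.
0x8B72533F = 2339525439.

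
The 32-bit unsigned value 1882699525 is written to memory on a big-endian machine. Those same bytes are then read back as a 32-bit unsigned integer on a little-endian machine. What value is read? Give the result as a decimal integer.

95893360

1882699525 in 32-bit hexadecimal is 0x7037B705.
Stored big-endian, the bytes at ascending addresses are 70 37 B7 05.
Read back as little-endian, the first byte is least significant, giving 0x05B73770.
0x05B73770 = 95893360.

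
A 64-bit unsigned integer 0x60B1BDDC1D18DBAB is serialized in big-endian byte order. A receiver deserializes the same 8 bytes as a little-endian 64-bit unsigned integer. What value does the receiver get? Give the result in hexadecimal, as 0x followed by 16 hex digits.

Stored big-endian, the bytes at ascending addresses are 60 B1 BD DC 1D 18 DB AB.
Read back as little-endian, the first byte is least significant, giving 0xABDB181DDCBDB160.

0xABDB181DDCBDB160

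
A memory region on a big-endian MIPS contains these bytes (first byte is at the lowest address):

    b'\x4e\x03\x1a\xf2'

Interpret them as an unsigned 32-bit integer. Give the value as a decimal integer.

Big-endian: lowest address holds the most-significant byte.
The bytes are already most-significant first: 0x4E031AF2.
0x4E031AF2 = 1308826354.

1308826354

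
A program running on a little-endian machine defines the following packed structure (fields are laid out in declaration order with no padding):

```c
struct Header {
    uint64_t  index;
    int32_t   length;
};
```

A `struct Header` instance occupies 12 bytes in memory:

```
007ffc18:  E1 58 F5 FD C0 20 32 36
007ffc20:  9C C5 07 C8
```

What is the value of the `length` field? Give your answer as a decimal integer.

-939014756

`length` follows `index` (8 bytes), so it starts at byte offset 8 and occupies 4 bytes.
Bytes at offsets 8..11: 9C C5 07 C8.
In little-endian order the low byte comes first in memory.
Reassemble most-significant byte first: C8 07 C5 9C → 0xC807C59C.
Top bit is set, so as a signed 32-bit value this is 0xC807C59C − 2^32 = -939014756.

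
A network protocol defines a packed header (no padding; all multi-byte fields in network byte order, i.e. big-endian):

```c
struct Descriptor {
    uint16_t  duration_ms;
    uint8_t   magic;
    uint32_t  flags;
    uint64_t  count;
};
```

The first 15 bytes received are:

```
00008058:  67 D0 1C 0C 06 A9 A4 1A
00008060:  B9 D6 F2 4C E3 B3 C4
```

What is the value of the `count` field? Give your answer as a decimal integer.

1925806651838018500

`count` follows `duration_ms` (2 B), `magic` (1 B), `flags` (4 B), so it starts at offset 2 + 1 + 4 = 7 and occupies 8 bytes.
Bytes at offsets 7..14: 1A B9 D6 F2 4C E3 B3 C4.
Big-endian: lowest address holds the most-significant byte.
The bytes are already most-significant first: 0x1AB9D6F24CE3B3C4.
0x1AB9D6F24CE3B3C4 = 1925806651838018500.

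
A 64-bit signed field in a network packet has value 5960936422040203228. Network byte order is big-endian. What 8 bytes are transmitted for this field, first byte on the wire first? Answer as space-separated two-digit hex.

5960936422040203228 in hexadecimal, padded to 64 bits, is 0x52B98017EC64EFDC.
Split into bytes (most-significant first): 52 B9 80 17 EC 64 EF DC.
Big-endian: lowest address holds the most-significant byte.
So the memory order matches the most-significant-first order: 52 B9 80 17 EC 64 EF DC.

52 B9 80 17 EC 64 EF DC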